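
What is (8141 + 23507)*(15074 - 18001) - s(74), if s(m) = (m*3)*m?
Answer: -92650124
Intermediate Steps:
s(m) = 3*m² (s(m) = (3*m)*m = 3*m²)
(8141 + 23507)*(15074 - 18001) - s(74) = (8141 + 23507)*(15074 - 18001) - 3*74² = 31648*(-2927) - 3*5476 = -92633696 - 1*16428 = -92633696 - 16428 = -92650124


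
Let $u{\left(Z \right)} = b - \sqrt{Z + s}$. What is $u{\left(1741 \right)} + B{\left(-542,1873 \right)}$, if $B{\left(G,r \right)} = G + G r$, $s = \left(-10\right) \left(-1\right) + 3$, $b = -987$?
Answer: $-1016695 - \sqrt{1754} \approx -1.0167 \cdot 10^{6}$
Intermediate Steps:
$s = 13$ ($s = 10 + 3 = 13$)
$u{\left(Z \right)} = -987 - \sqrt{13 + Z}$ ($u{\left(Z \right)} = -987 - \sqrt{Z + 13} = -987 - \sqrt{13 + Z}$)
$u{\left(1741 \right)} + B{\left(-542,1873 \right)} = \left(-987 - \sqrt{13 + 1741}\right) - 542 \left(1 + 1873\right) = \left(-987 - \sqrt{1754}\right) - 1015708 = -1016695 - \sqrt{1754}$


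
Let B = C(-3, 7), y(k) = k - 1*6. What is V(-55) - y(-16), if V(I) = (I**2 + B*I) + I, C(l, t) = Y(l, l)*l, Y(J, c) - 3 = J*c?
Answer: 4972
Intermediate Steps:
Y(J, c) = 3 + J*c
y(k) = -6 + k (y(k) = k - 6 = -6 + k)
C(l, t) = l*(3 + l**2) (C(l, t) = (3 + l*l)*l = (3 + l**2)*l = l*(3 + l**2))
B = -36 (B = -3*(3 + (-3)**2) = -3*(3 + 9) = -3*12 = -36)
V(I) = I**2 - 35*I (V(I) = (I**2 - 36*I) + I = I**2 - 35*I)
V(-55) - y(-16) = -55*(-35 - 55) - (-6 - 16) = -55*(-90) - 1*(-22) = 4950 + 22 = 4972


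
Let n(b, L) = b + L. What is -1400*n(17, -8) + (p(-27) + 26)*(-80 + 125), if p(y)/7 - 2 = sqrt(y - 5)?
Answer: -10800 + 1260*I*sqrt(2) ≈ -10800.0 + 1781.9*I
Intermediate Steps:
p(y) = 14 + 7*sqrt(-5 + y) (p(y) = 14 + 7*sqrt(y - 5) = 14 + 7*sqrt(-5 + y))
n(b, L) = L + b
-1400*n(17, -8) + (p(-27) + 26)*(-80 + 125) = -1400*(-8 + 17) + ((14 + 7*sqrt(-5 - 27)) + 26)*(-80 + 125) = -1400*9 + ((14 + 7*sqrt(-32)) + 26)*45 = -12600 + ((14 + 7*(4*I*sqrt(2))) + 26)*45 = -12600 + ((14 + 28*I*sqrt(2)) + 26)*45 = -12600 + (40 + 28*I*sqrt(2))*45 = -12600 + (1800 + 1260*I*sqrt(2)) = -10800 + 1260*I*sqrt(2)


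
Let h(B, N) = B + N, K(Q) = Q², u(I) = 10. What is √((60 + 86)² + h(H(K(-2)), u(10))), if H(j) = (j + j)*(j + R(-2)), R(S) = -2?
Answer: √21342 ≈ 146.09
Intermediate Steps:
H(j) = 2*j*(-2 + j) (H(j) = (j + j)*(j - 2) = (2*j)*(-2 + j) = 2*j*(-2 + j))
√((60 + 86)² + h(H(K(-2)), u(10))) = √((60 + 86)² + (2*(-2)²*(-2 + (-2)²) + 10)) = √(146² + (2*4*(-2 + 4) + 10)) = √(21316 + (2*4*2 + 10)) = √(21316 + (16 + 10)) = √(21316 + 26) = √21342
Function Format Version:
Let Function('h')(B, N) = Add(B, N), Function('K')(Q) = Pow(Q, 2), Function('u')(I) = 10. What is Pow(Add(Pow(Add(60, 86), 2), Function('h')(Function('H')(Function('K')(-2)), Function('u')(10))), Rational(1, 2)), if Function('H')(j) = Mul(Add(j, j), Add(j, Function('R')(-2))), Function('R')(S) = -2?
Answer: Pow(21342, Rational(1, 2)) ≈ 146.09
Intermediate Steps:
Function('H')(j) = Mul(2, j, Add(-2, j)) (Function('H')(j) = Mul(Add(j, j), Add(j, -2)) = Mul(Mul(2, j), Add(-2, j)) = Mul(2, j, Add(-2, j)))
Pow(Add(Pow(Add(60, 86), 2), Function('h')(Function('H')(Function('K')(-2)), Function('u')(10))), Rational(1, 2)) = Pow(Add(Pow(Add(60, 86), 2), Add(Mul(2, Pow(-2, 2), Add(-2, Pow(-2, 2))), 10)), Rational(1, 2)) = Pow(Add(Pow(146, 2), Add(Mul(2, 4, Add(-2, 4)), 10)), Rational(1, 2)) = Pow(Add(21316, Add(Mul(2, 4, 2), 10)), Rational(1, 2)) = Pow(Add(21316, Add(16, 10)), Rational(1, 2)) = Pow(Add(21316, 26), Rational(1, 2)) = Pow(21342, Rational(1, 2))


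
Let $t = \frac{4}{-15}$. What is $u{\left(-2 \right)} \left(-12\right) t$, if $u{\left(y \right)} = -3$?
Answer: $- \frac{48}{5} \approx -9.6$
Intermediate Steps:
$t = - \frac{4}{15}$ ($t = 4 \left(- \frac{1}{15}\right) = - \frac{4}{15} \approx -0.26667$)
$u{\left(-2 \right)} \left(-12\right) t = \left(-3\right) \left(-12\right) \left(- \frac{4}{15}\right) = 36 \left(- \frac{4}{15}\right) = - \frac{48}{5}$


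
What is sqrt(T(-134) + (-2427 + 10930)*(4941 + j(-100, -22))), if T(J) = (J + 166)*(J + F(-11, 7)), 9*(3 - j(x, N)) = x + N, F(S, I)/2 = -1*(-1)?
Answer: sqrt(379348838)/3 ≈ 6492.3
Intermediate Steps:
F(S, I) = 2 (F(S, I) = 2*(-1*(-1)) = 2*1 = 2)
j(x, N) = 3 - N/9 - x/9 (j(x, N) = 3 - (x + N)/9 = 3 - (N + x)/9 = 3 + (-N/9 - x/9) = 3 - N/9 - x/9)
T(J) = (2 + J)*(166 + J) (T(J) = (J + 166)*(J + 2) = (166 + J)*(2 + J) = (2 + J)*(166 + J))
sqrt(T(-134) + (-2427 + 10930)*(4941 + j(-100, -22))) = sqrt((332 + (-134)**2 + 168*(-134)) + (-2427 + 10930)*(4941 + (3 - 1/9*(-22) - 1/9*(-100)))) = sqrt((332 + 17956 - 22512) + 8503*(4941 + (3 + 22/9 + 100/9))) = sqrt(-4224 + 8503*(4941 + 149/9)) = sqrt(-4224 + 8503*(44618/9)) = sqrt(-4224 + 379386854/9) = sqrt(379348838/9) = sqrt(379348838)/3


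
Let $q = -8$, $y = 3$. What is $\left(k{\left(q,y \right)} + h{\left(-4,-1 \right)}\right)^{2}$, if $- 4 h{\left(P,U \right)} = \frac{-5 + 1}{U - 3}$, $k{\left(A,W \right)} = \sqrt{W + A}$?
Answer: $\frac{\left(1 - 4 i \sqrt{5}\right)^{2}}{16} \approx -4.9375 - 1.118 i$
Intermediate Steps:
$k{\left(A,W \right)} = \sqrt{A + W}$
$h{\left(P,U \right)} = \frac{1}{-3 + U}$ ($h{\left(P,U \right)} = - \frac{\left(-5 + 1\right) \frac{1}{U - 3}}{4} = - \frac{\left(-4\right) \frac{1}{-3 + U}}{4} = \frac{1}{-3 + U}$)
$\left(k{\left(q,y \right)} + h{\left(-4,-1 \right)}\right)^{2} = \left(\sqrt{-8 + 3} + \frac{1}{-3 - 1}\right)^{2} = \left(\sqrt{-5} + \frac{1}{-4}\right)^{2} = \left(i \sqrt{5} - \frac{1}{4}\right)^{2} = \left(- \frac{1}{4} + i \sqrt{5}\right)^{2}$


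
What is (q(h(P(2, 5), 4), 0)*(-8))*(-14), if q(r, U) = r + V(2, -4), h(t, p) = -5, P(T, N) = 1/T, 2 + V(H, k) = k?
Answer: -1232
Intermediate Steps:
V(H, k) = -2 + k
q(r, U) = -6 + r (q(r, U) = r + (-2 - 4) = r - 6 = -6 + r)
(q(h(P(2, 5), 4), 0)*(-8))*(-14) = ((-6 - 5)*(-8))*(-14) = -11*(-8)*(-14) = 88*(-14) = -1232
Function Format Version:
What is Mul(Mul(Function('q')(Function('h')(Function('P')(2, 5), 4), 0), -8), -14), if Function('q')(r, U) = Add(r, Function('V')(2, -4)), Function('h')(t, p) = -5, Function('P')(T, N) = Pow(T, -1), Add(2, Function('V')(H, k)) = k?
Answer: -1232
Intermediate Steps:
Function('V')(H, k) = Add(-2, k)
Function('q')(r, U) = Add(-6, r) (Function('q')(r, U) = Add(r, Add(-2, -4)) = Add(r, -6) = Add(-6, r))
Mul(Mul(Function('q')(Function('h')(Function('P')(2, 5), 4), 0), -8), -14) = Mul(Mul(Add(-6, -5), -8), -14) = Mul(Mul(-11, -8), -14) = Mul(88, -14) = -1232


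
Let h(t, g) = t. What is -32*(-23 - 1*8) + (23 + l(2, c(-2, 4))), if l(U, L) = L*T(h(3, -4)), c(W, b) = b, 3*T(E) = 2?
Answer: 3053/3 ≈ 1017.7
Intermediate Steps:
T(E) = ⅔ (T(E) = (⅓)*2 = ⅔)
l(U, L) = 2*L/3 (l(U, L) = L*(⅔) = 2*L/3)
-32*(-23 - 1*8) + (23 + l(2, c(-2, 4))) = -32*(-23 - 1*8) + (23 + (⅔)*4) = -32*(-23 - 8) + (23 + 8/3) = -32*(-31) + 77/3 = 992 + 77/3 = 3053/3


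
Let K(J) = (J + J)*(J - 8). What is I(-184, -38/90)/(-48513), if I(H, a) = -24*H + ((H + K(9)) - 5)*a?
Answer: -22441/242565 ≈ -0.092515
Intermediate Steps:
K(J) = 2*J*(-8 + J) (K(J) = (2*J)*(-8 + J) = 2*J*(-8 + J))
I(H, a) = -24*H + a*(13 + H) (I(H, a) = -24*H + ((H + 2*9*(-8 + 9)) - 5)*a = -24*H + ((H + 2*9*1) - 5)*a = -24*H + ((H + 18) - 5)*a = -24*H + ((18 + H) - 5)*a = -24*H + (13 + H)*a = -24*H + a*(13 + H))
I(-184, -38/90)/(-48513) = (-24*(-184) + 13*(-38/90) - (-6992)/90)/(-48513) = (4416 + 13*(-38*1/90) - (-6992)/90)*(-1/48513) = (4416 + 13*(-19/45) - 184*(-19/45))*(-1/48513) = (4416 - 247/45 + 3496/45)*(-1/48513) = (22441/5)*(-1/48513) = -22441/242565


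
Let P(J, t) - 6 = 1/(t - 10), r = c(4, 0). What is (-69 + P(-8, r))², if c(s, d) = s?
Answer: 143641/36 ≈ 3990.0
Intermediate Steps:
r = 4
P(J, t) = 6 + 1/(-10 + t) (P(J, t) = 6 + 1/(t - 10) = 6 + 1/(-10 + t))
(-69 + P(-8, r))² = (-69 + (-59 + 6*4)/(-10 + 4))² = (-69 + (-59 + 24)/(-6))² = (-69 - ⅙*(-35))² = (-69 + 35/6)² = (-379/6)² = 143641/36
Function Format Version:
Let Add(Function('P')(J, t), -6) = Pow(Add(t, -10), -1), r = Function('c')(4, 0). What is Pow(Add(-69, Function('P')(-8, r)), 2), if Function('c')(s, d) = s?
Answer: Rational(143641, 36) ≈ 3990.0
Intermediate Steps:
r = 4
Function('P')(J, t) = Add(6, Pow(Add(-10, t), -1)) (Function('P')(J, t) = Add(6, Pow(Add(t, -10), -1)) = Add(6, Pow(Add(-10, t), -1)))
Pow(Add(-69, Function('P')(-8, r)), 2) = Pow(Add(-69, Mul(Pow(Add(-10, 4), -1), Add(-59, Mul(6, 4)))), 2) = Pow(Add(-69, Mul(Pow(-6, -1), Add(-59, 24))), 2) = Pow(Add(-69, Mul(Rational(-1, 6), -35)), 2) = Pow(Add(-69, Rational(35, 6)), 2) = Pow(Rational(-379, 6), 2) = Rational(143641, 36)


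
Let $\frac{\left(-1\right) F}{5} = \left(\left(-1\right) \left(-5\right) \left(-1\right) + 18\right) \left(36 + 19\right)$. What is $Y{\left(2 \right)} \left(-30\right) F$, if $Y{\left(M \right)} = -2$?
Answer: $-214500$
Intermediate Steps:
$F = -3575$ ($F = - 5 \left(\left(-1\right) \left(-5\right) \left(-1\right) + 18\right) \left(36 + 19\right) = - 5 \left(5 \left(-1\right) + 18\right) 55 = - 5 \left(-5 + 18\right) 55 = - 5 \cdot 13 \cdot 55 = \left(-5\right) 715 = -3575$)
$Y{\left(2 \right)} \left(-30\right) F = \left(-2\right) \left(-30\right) \left(-3575\right) = 60 \left(-3575\right) = -214500$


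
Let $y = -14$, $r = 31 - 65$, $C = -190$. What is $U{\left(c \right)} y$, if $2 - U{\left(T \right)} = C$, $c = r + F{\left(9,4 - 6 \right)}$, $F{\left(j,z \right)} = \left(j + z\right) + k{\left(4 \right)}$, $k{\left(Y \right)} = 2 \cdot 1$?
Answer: $-2688$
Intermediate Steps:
$k{\left(Y \right)} = 2$
$r = -34$ ($r = 31 - 65 = -34$)
$F{\left(j,z \right)} = 2 + j + z$ ($F{\left(j,z \right)} = \left(j + z\right) + 2 = 2 + j + z$)
$c = -25$ ($c = -34 + \left(2 + 9 + \left(4 - 6\right)\right) = -34 + \left(2 + 9 - 2\right) = -34 + 9 = -25$)
$U{\left(T \right)} = 192$ ($U{\left(T \right)} = 2 - -190 = 2 + 190 = 192$)
$U{\left(c \right)} y = 192 \left(-14\right) = -2688$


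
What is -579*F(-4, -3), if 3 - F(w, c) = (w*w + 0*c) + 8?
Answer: 12159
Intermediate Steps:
F(w, c) = -5 - w² (F(w, c) = 3 - ((w*w + 0*c) + 8) = 3 - ((w² + 0) + 8) = 3 - (w² + 8) = 3 - (8 + w²) = 3 + (-8 - w²) = -5 - w²)
-579*F(-4, -3) = -579*(-5 - 1*(-4)²) = -579*(-5 - 1*16) = -579*(-5 - 16) = -579*(-21) = 12159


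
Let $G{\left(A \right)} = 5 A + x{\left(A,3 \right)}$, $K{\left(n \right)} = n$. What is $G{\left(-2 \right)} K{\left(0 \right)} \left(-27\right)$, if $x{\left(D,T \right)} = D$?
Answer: $0$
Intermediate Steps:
$G{\left(A \right)} = 6 A$ ($G{\left(A \right)} = 5 A + A = 6 A$)
$G{\left(-2 \right)} K{\left(0 \right)} \left(-27\right) = 6 \left(-2\right) 0 \left(-27\right) = \left(-12\right) 0 \left(-27\right) = 0 \left(-27\right) = 0$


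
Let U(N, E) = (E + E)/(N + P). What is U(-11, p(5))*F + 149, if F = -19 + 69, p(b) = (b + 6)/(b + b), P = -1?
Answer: 839/6 ≈ 139.83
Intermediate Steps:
p(b) = (6 + b)/(2*b) (p(b) = (6 + b)/((2*b)) = (6 + b)*(1/(2*b)) = (6 + b)/(2*b))
F = 50
U(N, E) = 2*E/(-1 + N) (U(N, E) = (E + E)/(N - 1) = (2*E)/(-1 + N) = 2*E/(-1 + N))
U(-11, p(5))*F + 149 = (2*((½)*(6 + 5)/5)/(-1 - 11))*50 + 149 = (2*((½)*(⅕)*11)/(-12))*50 + 149 = (2*(11/10)*(-1/12))*50 + 149 = -11/60*50 + 149 = -55/6 + 149 = 839/6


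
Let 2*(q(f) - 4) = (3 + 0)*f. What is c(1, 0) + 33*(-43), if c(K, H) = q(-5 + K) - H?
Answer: -1421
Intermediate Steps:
q(f) = 4 + 3*f/2 (q(f) = 4 + ((3 + 0)*f)/2 = 4 + (3*f)/2 = 4 + 3*f/2)
c(K, H) = -7/2 - H + 3*K/2 (c(K, H) = (4 + 3*(-5 + K)/2) - H = (4 + (-15/2 + 3*K/2)) - H = (-7/2 + 3*K/2) - H = -7/2 - H + 3*K/2)
c(1, 0) + 33*(-43) = (-7/2 - 1*0 + (3/2)*1) + 33*(-43) = (-7/2 + 0 + 3/2) - 1419 = -2 - 1419 = -1421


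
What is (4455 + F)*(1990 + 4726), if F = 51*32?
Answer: 40880292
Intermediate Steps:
F = 1632
(4455 + F)*(1990 + 4726) = (4455 + 1632)*(1990 + 4726) = 6087*6716 = 40880292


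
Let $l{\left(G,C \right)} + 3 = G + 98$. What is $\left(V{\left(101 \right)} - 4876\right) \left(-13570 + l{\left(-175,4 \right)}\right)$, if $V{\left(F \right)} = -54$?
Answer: $67294500$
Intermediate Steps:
$l{\left(G,C \right)} = 95 + G$ ($l{\left(G,C \right)} = -3 + \left(G + 98\right) = -3 + \left(98 + G\right) = 95 + G$)
$\left(V{\left(101 \right)} - 4876\right) \left(-13570 + l{\left(-175,4 \right)}\right) = \left(-54 - 4876\right) \left(-13570 + \left(95 - 175\right)\right) = - 4930 \left(-13570 - 80\right) = \left(-4930\right) \left(-13650\right) = 67294500$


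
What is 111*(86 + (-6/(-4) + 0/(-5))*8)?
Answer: 10878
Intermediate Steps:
111*(86 + (-6/(-4) + 0/(-5))*8) = 111*(86 + (-6*(-¼) + 0*(-⅕))*8) = 111*(86 + (3/2 + 0)*8) = 111*(86 + (3/2)*8) = 111*(86 + 12) = 111*98 = 10878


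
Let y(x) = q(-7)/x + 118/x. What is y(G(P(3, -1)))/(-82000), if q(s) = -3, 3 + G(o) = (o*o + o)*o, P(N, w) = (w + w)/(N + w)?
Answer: 23/49200 ≈ 0.00046748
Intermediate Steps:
P(N, w) = 2*w/(N + w) (P(N, w) = (2*w)/(N + w) = 2*w/(N + w))
G(o) = -3 + o*(o + o²) (G(o) = -3 + (o*o + o)*o = -3 + (o² + o)*o = -3 + (o + o²)*o = -3 + o*(o + o²))
y(x) = 115/x (y(x) = -3/x + 118/x = 115/x)
y(G(P(3, -1)))/(-82000) = (115/(-3 + (2*(-1)/(3 - 1))² + (2*(-1)/(3 - 1))³))/(-82000) = (115/(-3 + (2*(-1)/2)² + (2*(-1)/2)³))*(-1/82000) = (115/(-3 + (2*(-1)*(½))² + (2*(-1)*(½))³))*(-1/82000) = (115/(-3 + (-1)² + (-1)³))*(-1/82000) = (115/(-3 + 1 - 1))*(-1/82000) = (115/(-3))*(-1/82000) = (115*(-⅓))*(-1/82000) = -115/3*(-1/82000) = 23/49200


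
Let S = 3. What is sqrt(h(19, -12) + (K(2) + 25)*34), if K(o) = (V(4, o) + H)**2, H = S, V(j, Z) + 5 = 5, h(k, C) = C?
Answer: 2*sqrt(286) ≈ 33.823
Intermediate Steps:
V(j, Z) = 0 (V(j, Z) = -5 + 5 = 0)
H = 3
K(o) = 9 (K(o) = (0 + 3)**2 = 3**2 = 9)
sqrt(h(19, -12) + (K(2) + 25)*34) = sqrt(-12 + (9 + 25)*34) = sqrt(-12 + 34*34) = sqrt(-12 + 1156) = sqrt(1144) = 2*sqrt(286)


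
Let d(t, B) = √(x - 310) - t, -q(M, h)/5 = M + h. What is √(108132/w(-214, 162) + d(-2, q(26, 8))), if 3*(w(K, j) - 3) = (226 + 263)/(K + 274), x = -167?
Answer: √(45420242 + 7203*I*√53)/49 ≈ 137.54 + 0.079396*I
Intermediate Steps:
w(K, j) = 3 + 163/(274 + K) (w(K, j) = 3 + ((226 + 263)/(K + 274))/3 = 3 + (489/(274 + K))/3 = 3 + 163/(274 + K))
q(M, h) = -5*M - 5*h (q(M, h) = -5*(M + h) = -5*M - 5*h)
d(t, B) = -t + 3*I*√53 (d(t, B) = √(-167 - 310) - t = √(-477) - t = 3*I*√53 - t = -t + 3*I*√53)
√(108132/w(-214, 162) + d(-2, q(26, 8))) = √(108132/(((985 + 3*(-214))/(274 - 214))) + (-1*(-2) + 3*I*√53)) = √(108132/(((985 - 642)/60)) + (2 + 3*I*√53)) = √(108132/(((1/60)*343)) + (2 + 3*I*√53)) = √(108132/(343/60) + (2 + 3*I*√53)) = √(108132*(60/343) + (2 + 3*I*√53)) = √(6487920/343 + (2 + 3*I*√53)) = √(6488606/343 + 3*I*√53)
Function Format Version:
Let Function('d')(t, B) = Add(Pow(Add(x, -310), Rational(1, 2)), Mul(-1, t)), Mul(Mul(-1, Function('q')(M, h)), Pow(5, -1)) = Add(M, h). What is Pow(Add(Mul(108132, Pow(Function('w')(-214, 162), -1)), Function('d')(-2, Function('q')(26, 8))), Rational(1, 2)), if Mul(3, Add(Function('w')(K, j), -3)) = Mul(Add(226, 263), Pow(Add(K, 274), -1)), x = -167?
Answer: Mul(Rational(1, 49), Pow(Add(45420242, Mul(7203, I, Pow(53, Rational(1, 2)))), Rational(1, 2))) ≈ Add(137.54, Mul(0.079396, I))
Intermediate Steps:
Function('w')(K, j) = Add(3, Mul(163, Pow(Add(274, K), -1))) (Function('w')(K, j) = Add(3, Mul(Rational(1, 3), Mul(Add(226, 263), Pow(Add(K, 274), -1)))) = Add(3, Mul(Rational(1, 3), Mul(489, Pow(Add(274, K), -1)))) = Add(3, Mul(163, Pow(Add(274, K), -1))))
Function('q')(M, h) = Add(Mul(-5, M), Mul(-5, h)) (Function('q')(M, h) = Mul(-5, Add(M, h)) = Add(Mul(-5, M), Mul(-5, h)))
Function('d')(t, B) = Add(Mul(-1, t), Mul(3, I, Pow(53, Rational(1, 2)))) (Function('d')(t, B) = Add(Pow(Add(-167, -310), Rational(1, 2)), Mul(-1, t)) = Add(Pow(-477, Rational(1, 2)), Mul(-1, t)) = Add(Mul(3, I, Pow(53, Rational(1, 2))), Mul(-1, t)) = Add(Mul(-1, t), Mul(3, I, Pow(53, Rational(1, 2)))))
Pow(Add(Mul(108132, Pow(Function('w')(-214, 162), -1)), Function('d')(-2, Function('q')(26, 8))), Rational(1, 2)) = Pow(Add(Mul(108132, Pow(Mul(Pow(Add(274, -214), -1), Add(985, Mul(3, -214))), -1)), Add(Mul(-1, -2), Mul(3, I, Pow(53, Rational(1, 2))))), Rational(1, 2)) = Pow(Add(Mul(108132, Pow(Mul(Pow(60, -1), Add(985, -642)), -1)), Add(2, Mul(3, I, Pow(53, Rational(1, 2))))), Rational(1, 2)) = Pow(Add(Mul(108132, Pow(Mul(Rational(1, 60), 343), -1)), Add(2, Mul(3, I, Pow(53, Rational(1, 2))))), Rational(1, 2)) = Pow(Add(Mul(108132, Pow(Rational(343, 60), -1)), Add(2, Mul(3, I, Pow(53, Rational(1, 2))))), Rational(1, 2)) = Pow(Add(Mul(108132, Rational(60, 343)), Add(2, Mul(3, I, Pow(53, Rational(1, 2))))), Rational(1, 2)) = Pow(Add(Rational(6487920, 343), Add(2, Mul(3, I, Pow(53, Rational(1, 2))))), Rational(1, 2)) = Pow(Add(Rational(6488606, 343), Mul(3, I, Pow(53, Rational(1, 2)))), Rational(1, 2))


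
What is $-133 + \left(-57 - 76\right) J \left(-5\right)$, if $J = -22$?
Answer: $-14763$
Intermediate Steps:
$-133 + \left(-57 - 76\right) J \left(-5\right) = -133 + \left(-57 - 76\right) \left(\left(-22\right) \left(-5\right)\right) = -133 + \left(-57 - 76\right) 110 = -133 - 14630 = -14763$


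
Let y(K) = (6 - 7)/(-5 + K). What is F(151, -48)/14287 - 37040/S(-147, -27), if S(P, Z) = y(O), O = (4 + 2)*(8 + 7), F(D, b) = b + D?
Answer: 44981190903/14287 ≈ 3.1484e+6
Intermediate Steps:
F(D, b) = D + b
O = 90 (O = 6*15 = 90)
y(K) = -1/(-5 + K)
S(P, Z) = -1/85 (S(P, Z) = -1/(-5 + 90) = -1/85)
F(151, -48)/14287 - 37040/S(-147, -27) = (151 - 48)/14287 - 37040/(-1/85) = 103*(1/14287) - 37040*(-85) = 103/14287 + 3148400 = 44981190903/14287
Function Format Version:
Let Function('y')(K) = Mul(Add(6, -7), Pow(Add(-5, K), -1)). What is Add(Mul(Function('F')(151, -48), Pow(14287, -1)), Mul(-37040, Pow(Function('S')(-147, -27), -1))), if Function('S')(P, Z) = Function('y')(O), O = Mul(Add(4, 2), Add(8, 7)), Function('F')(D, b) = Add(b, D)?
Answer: Rational(44981190903, 14287) ≈ 3.1484e+6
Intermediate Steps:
Function('F')(D, b) = Add(D, b)
O = 90 (O = Mul(6, 15) = 90)
Function('y')(K) = Mul(-1, Pow(Add(-5, K), -1))
Function('S')(P, Z) = Rational(-1, 85) (Function('S')(P, Z) = Mul(-1, Pow(Add(-5, 90), -1)) = Mul(-1, Pow(85, -1)) = Mul(-1, Rational(1, 85)) = Rational(-1, 85))
Add(Mul(Function('F')(151, -48), Pow(14287, -1)), Mul(-37040, Pow(Function('S')(-147, -27), -1))) = Add(Mul(Add(151, -48), Pow(14287, -1)), Mul(-37040, Pow(Rational(-1, 85), -1))) = Add(Mul(103, Rational(1, 14287)), Mul(-37040, -85)) = Add(Rational(103, 14287), 3148400) = Rational(44981190903, 14287)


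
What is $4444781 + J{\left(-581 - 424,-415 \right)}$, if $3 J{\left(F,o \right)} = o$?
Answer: $\frac{13333928}{3} \approx 4.4446 \cdot 10^{6}$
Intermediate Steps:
$J{\left(F,o \right)} = \frac{o}{3}$
$4444781 + J{\left(-581 - 424,-415 \right)} = 4444781 + \frac{1}{3} \left(-415\right) = 4444781 - \frac{415}{3} = \frac{13333928}{3}$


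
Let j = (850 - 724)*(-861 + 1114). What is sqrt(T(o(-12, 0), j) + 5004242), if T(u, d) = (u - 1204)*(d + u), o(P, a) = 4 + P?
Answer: I*sqrt(33622198) ≈ 5798.5*I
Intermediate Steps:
j = 31878 (j = 126*253 = 31878)
T(u, d) = (-1204 + u)*(d + u)
sqrt(T(o(-12, 0), j) + 5004242) = sqrt(((4 - 12)**2 - 1204*31878 - 1204*(4 - 12) + 31878*(4 - 12)) + 5004242) = sqrt(((-8)**2 - 38381112 - 1204*(-8) + 31878*(-8)) + 5004242) = sqrt((64 - 38381112 + 9632 - 255024) + 5004242) = sqrt(-38626440 + 5004242) = sqrt(-33622198) = I*sqrt(33622198)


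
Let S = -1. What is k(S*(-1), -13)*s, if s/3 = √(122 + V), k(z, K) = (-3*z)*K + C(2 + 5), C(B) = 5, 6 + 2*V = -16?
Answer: 132*√111 ≈ 1390.7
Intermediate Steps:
V = -11 (V = -3 + (½)*(-16) = -3 - 8 = -11)
k(z, K) = 5 - 3*K*z (k(z, K) = (-3*z)*K + 5 = -3*K*z + 5 = 5 - 3*K*z)
s = 3*√111 (s = 3*√(122 - 11) = 3*√111 ≈ 31.607)
k(S*(-1), -13)*s = (5 - 3*(-13)*(-1*(-1)))*(3*√111) = (5 - 3*(-13)*1)*(3*√111) = (5 + 39)*(3*√111) = 44*(3*√111) = 132*√111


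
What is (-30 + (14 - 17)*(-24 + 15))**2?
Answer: 9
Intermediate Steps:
(-30 + (14 - 17)*(-24 + 15))**2 = (-30 - 3*(-9))**2 = (-30 + 27)**2 = (-3)**2 = 9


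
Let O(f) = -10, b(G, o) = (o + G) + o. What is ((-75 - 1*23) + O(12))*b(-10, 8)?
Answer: -648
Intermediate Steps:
b(G, o) = G + 2*o (b(G, o) = (G + o) + o = G + 2*o)
((-75 - 1*23) + O(12))*b(-10, 8) = ((-75 - 1*23) - 10)*(-10 + 2*8) = ((-75 - 23) - 10)*(-10 + 16) = (-98 - 10)*6 = -108*6 = -648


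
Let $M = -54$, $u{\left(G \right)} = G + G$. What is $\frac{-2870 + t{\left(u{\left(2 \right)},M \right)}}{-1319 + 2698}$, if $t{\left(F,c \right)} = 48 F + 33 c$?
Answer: $- \frac{4460}{1379} \approx -3.2342$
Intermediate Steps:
$u{\left(G \right)} = 2 G$
$t{\left(F,c \right)} = 33 c + 48 F$
$\frac{-2870 + t{\left(u{\left(2 \right)},M \right)}}{-1319 + 2698} = \frac{-2870 + \left(33 \left(-54\right) + 48 \cdot 2 \cdot 2\right)}{-1319 + 2698} = \frac{-2870 + \left(-1782 + 48 \cdot 4\right)}{1379} = \left(-2870 + \left(-1782 + 192\right)\right) \frac{1}{1379} = \left(-2870 - 1590\right) \frac{1}{1379} = \left(-4460\right) \frac{1}{1379} = - \frac{4460}{1379}$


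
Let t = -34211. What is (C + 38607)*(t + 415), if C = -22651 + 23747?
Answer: -1341802588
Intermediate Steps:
C = 1096
(C + 38607)*(t + 415) = (1096 + 38607)*(-34211 + 415) = 39703*(-33796) = -1341802588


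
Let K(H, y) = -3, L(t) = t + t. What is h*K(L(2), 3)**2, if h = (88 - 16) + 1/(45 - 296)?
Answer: 162639/251 ≈ 647.96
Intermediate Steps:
L(t) = 2*t
h = 18071/251 (h = 72 + 1/(-251) = 72 - 1/251 = 18071/251 ≈ 71.996)
h*K(L(2), 3)**2 = (18071/251)*(-3)**2 = (18071/251)*9 = 162639/251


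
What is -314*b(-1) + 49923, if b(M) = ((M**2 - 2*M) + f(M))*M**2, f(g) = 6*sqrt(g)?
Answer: 48981 - 1884*I ≈ 48981.0 - 1884.0*I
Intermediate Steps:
b(M) = M**2*(M**2 - 2*M + 6*sqrt(M)) (b(M) = ((M**2 - 2*M) + 6*sqrt(M))*M**2 = (M**2 - 2*M + 6*sqrt(M))*M**2 = M**2*(M**2 - 2*M + 6*sqrt(M)))
-314*b(-1) + 49923 = -314*((-1)**4 - 2*(-1)**3 + 6*(-1)**(5/2)) + 49923 = -314*(1 - 2*(-1) + 6*I) + 49923 = -314*(1 + 2 + 6*I) + 49923 = -314*(3 + 6*I) + 49923 = (-942 - 1884*I) + 49923 = 48981 - 1884*I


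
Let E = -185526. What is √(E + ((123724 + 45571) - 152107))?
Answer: I*√168338 ≈ 410.29*I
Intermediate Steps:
√(E + ((123724 + 45571) - 152107)) = √(-185526 + ((123724 + 45571) - 152107)) = √(-185526 + (169295 - 152107)) = √(-185526 + 17188) = √(-168338) = I*√168338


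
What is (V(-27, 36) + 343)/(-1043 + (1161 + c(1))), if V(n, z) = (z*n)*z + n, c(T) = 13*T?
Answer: -34676/131 ≈ -264.70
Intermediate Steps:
V(n, z) = n + n*z**2 (V(n, z) = (n*z)*z + n = n*z**2 + n = n + n*z**2)
(V(-27, 36) + 343)/(-1043 + (1161 + c(1))) = (-27*(1 + 36**2) + 343)/(-1043 + (1161 + 13*1)) = (-27*(1 + 1296) + 343)/(-1043 + (1161 + 13)) = (-27*1297 + 343)/(-1043 + 1174) = (-35019 + 343)/131 = -34676*1/131 = -34676/131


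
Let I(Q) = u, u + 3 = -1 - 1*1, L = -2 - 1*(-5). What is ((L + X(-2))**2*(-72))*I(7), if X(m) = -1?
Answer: 1440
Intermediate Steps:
L = 3 (L = -2 + 5 = 3)
u = -5 (u = -3 + (-1 - 1*1) = -3 + (-1 - 1) = -3 - 2 = -5)
I(Q) = -5
((L + X(-2))**2*(-72))*I(7) = ((3 - 1)**2*(-72))*(-5) = (2**2*(-72))*(-5) = (4*(-72))*(-5) = -288*(-5) = 1440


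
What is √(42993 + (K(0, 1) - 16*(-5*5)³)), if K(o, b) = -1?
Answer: 8*√4578 ≈ 541.29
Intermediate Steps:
√(42993 + (K(0, 1) - 16*(-5*5)³)) = √(42993 + (-1 - 16*(-5*5)³)) = √(42993 + (-1 - 16*(-25)³)) = √(42993 + (-1 - 16*(-15625))) = √(42993 + (-1 + 250000)) = √(42993 + 249999) = √292992 = 8*√4578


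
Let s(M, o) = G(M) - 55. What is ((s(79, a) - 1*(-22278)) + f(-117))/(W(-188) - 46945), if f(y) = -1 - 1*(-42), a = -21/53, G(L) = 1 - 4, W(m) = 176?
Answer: -22261/46769 ≈ -0.47598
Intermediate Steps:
G(L) = -3
a = -21/53 (a = -21*1/53 = -21/53 ≈ -0.39623)
s(M, o) = -58 (s(M, o) = -3 - 55 = -58)
f(y) = 41 (f(y) = -1 + 42 = 41)
((s(79, a) - 1*(-22278)) + f(-117))/(W(-188) - 46945) = ((-58 - 1*(-22278)) + 41)/(176 - 46945) = ((-58 + 22278) + 41)/(-46769) = (22220 + 41)*(-1/46769) = 22261*(-1/46769) = -22261/46769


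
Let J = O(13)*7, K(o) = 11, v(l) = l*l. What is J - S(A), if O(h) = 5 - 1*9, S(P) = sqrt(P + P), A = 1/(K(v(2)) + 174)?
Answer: -28 - sqrt(370)/185 ≈ -28.104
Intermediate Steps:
v(l) = l**2
A = 1/185 (A = 1/(11 + 174) = 1/185 ≈ 0.0054054)
S(P) = sqrt(2)*sqrt(P) (S(P) = sqrt(2*P) = sqrt(2)*sqrt(P))
O(h) = -4 (O(h) = 5 - 9 = -4)
J = -28 (J = -4*7 = -28)
J - S(A) = -28 - sqrt(2)*sqrt(1/185) = -28 - sqrt(2)*sqrt(185)/185 = -28 - sqrt(370)/185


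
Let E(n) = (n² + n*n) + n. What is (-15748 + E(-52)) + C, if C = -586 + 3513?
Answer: -7465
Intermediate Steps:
C = 2927
E(n) = n + 2*n² (E(n) = (n² + n²) + n = 2*n² + n = n + 2*n²)
(-15748 + E(-52)) + C = (-15748 - 52*(1 + 2*(-52))) + 2927 = (-15748 - 52*(1 - 104)) + 2927 = (-15748 - 52*(-103)) + 2927 = (-15748 + 5356) + 2927 = -10392 + 2927 = -7465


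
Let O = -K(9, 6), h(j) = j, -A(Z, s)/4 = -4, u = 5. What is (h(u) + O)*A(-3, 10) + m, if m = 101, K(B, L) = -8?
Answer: 309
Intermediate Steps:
A(Z, s) = 16 (A(Z, s) = -4*(-4) = 16)
O = 8 (O = -1*(-8) = 8)
(h(u) + O)*A(-3, 10) + m = (5 + 8)*16 + 101 = 13*16 + 101 = 208 + 101 = 309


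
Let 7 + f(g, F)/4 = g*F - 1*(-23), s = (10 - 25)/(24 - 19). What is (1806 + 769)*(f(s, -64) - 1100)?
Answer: -690100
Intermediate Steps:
s = -3 (s = -15/5 = -15*⅕ = -3)
f(g, F) = 64 + 4*F*g (f(g, F) = -28 + 4*(g*F - 1*(-23)) = -28 + 4*(F*g + 23) = -28 + 4*(23 + F*g) = -28 + (92 + 4*F*g) = 64 + 4*F*g)
(1806 + 769)*(f(s, -64) - 1100) = (1806 + 769)*((64 + 4*(-64)*(-3)) - 1100) = 2575*((64 + 768) - 1100) = 2575*(832 - 1100) = 2575*(-268) = -690100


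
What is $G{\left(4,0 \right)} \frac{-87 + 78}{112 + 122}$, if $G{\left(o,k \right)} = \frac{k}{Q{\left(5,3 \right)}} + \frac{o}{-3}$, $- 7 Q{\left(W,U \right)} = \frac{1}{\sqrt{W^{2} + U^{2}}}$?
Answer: $\frac{2}{39} \approx 0.051282$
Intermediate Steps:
$Q{\left(W,U \right)} = - \frac{1}{7 \sqrt{U^{2} + W^{2}}}$ ($Q{\left(W,U \right)} = - \frac{1}{7 \sqrt{W^{2} + U^{2}}} = - \frac{1}{7 \sqrt{U^{2} + W^{2}}}$)
$G{\left(o,k \right)} = - \frac{o}{3} - 7 k \sqrt{34}$ ($G{\left(o,k \right)} = \frac{k}{\left(- \frac{1}{7}\right) \frac{1}{\sqrt{3^{2} + 5^{2}}}} + \frac{o}{-3} = \frac{k}{\left(- \frac{1}{7}\right) \frac{1}{\sqrt{9 + 25}}} + o \left(- \frac{1}{3}\right) = \frac{k}{\left(- \frac{1}{7}\right) \frac{1}{\sqrt{34}}} - \frac{o}{3} = \frac{k}{\left(- \frac{1}{7}\right) \frac{\sqrt{34}}{34}} - \frac{o}{3} = \frac{k}{\left(- \frac{1}{238}\right) \sqrt{34}} - \frac{o}{3} = k \left(- 7 \sqrt{34}\right) - \frac{o}{3} = - 7 k \sqrt{34} - \frac{o}{3} = - \frac{o}{3} - 7 k \sqrt{34}$)
$G{\left(4,0 \right)} \frac{-87 + 78}{112 + 122} = \left(\left(- \frac{1}{3}\right) 4 - 0 \sqrt{34}\right) \frac{-87 + 78}{112 + 122} = \left(- \frac{4}{3} + 0\right) \left(- \frac{9}{234}\right) = - \frac{4 \left(\left(-9\right) \frac{1}{234}\right)}{3} = \left(- \frac{4}{3}\right) \left(- \frac{1}{26}\right) = \frac{2}{39}$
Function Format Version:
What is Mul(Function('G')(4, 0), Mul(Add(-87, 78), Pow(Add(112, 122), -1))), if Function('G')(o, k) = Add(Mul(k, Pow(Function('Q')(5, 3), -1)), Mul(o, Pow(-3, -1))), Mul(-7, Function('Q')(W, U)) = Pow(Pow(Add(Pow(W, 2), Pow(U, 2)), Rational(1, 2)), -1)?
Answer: Rational(2, 39) ≈ 0.051282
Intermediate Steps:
Function('Q')(W, U) = Mul(Rational(-1, 7), Pow(Add(Pow(U, 2), Pow(W, 2)), Rational(-1, 2))) (Function('Q')(W, U) = Mul(Rational(-1, 7), Pow(Pow(Add(Pow(W, 2), Pow(U, 2)), Rational(1, 2)), -1)) = Mul(Rational(-1, 7), Pow(Pow(Add(Pow(U, 2), Pow(W, 2)), Rational(1, 2)), -1)) = Mul(Rational(-1, 7), Pow(Add(Pow(U, 2), Pow(W, 2)), Rational(-1, 2))))
Function('G')(o, k) = Add(Mul(Rational(-1, 3), o), Mul(-7, k, Pow(34, Rational(1, 2)))) (Function('G')(o, k) = Add(Mul(k, Pow(Mul(Rational(-1, 7), Pow(Add(Pow(3, 2), Pow(5, 2)), Rational(-1, 2))), -1)), Mul(o, Pow(-3, -1))) = Add(Mul(k, Pow(Mul(Rational(-1, 7), Pow(Add(9, 25), Rational(-1, 2))), -1)), Mul(o, Rational(-1, 3))) = Add(Mul(k, Pow(Mul(Rational(-1, 7), Pow(34, Rational(-1, 2))), -1)), Mul(Rational(-1, 3), o)) = Add(Mul(k, Pow(Mul(Rational(-1, 7), Mul(Rational(1, 34), Pow(34, Rational(1, 2)))), -1)), Mul(Rational(-1, 3), o)) = Add(Mul(k, Pow(Mul(Rational(-1, 238), Pow(34, Rational(1, 2))), -1)), Mul(Rational(-1, 3), o)) = Add(Mul(k, Mul(-7, Pow(34, Rational(1, 2)))), Mul(Rational(-1, 3), o)) = Add(Mul(-7, k, Pow(34, Rational(1, 2))), Mul(Rational(-1, 3), o)) = Add(Mul(Rational(-1, 3), o), Mul(-7, k, Pow(34, Rational(1, 2)))))
Mul(Function('G')(4, 0), Mul(Add(-87, 78), Pow(Add(112, 122), -1))) = Mul(Add(Mul(Rational(-1, 3), 4), Mul(-7, 0, Pow(34, Rational(1, 2)))), Mul(Add(-87, 78), Pow(Add(112, 122), -1))) = Mul(Add(Rational(-4, 3), 0), Mul(-9, Pow(234, -1))) = Mul(Rational(-4, 3), Mul(-9, Rational(1, 234))) = Mul(Rational(-4, 3), Rational(-1, 26)) = Rational(2, 39)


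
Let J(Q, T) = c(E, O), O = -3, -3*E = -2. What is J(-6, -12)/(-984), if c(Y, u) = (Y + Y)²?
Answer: -2/1107 ≈ -0.0018067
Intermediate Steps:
E = ⅔ (E = -⅓*(-2) = ⅔ ≈ 0.66667)
c(Y, u) = 4*Y² (c(Y, u) = (2*Y)² = 4*Y²)
J(Q, T) = 16/9 (J(Q, T) = 4*(⅔)² = 4*(4/9) = 16/9)
J(-6, -12)/(-984) = (16/9)/(-984) = (16/9)*(-1/984) = -2/1107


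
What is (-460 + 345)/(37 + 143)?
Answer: -23/36 ≈ -0.63889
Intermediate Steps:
(-460 + 345)/(37 + 143) = -115/180 = -115*1/180 = -23/36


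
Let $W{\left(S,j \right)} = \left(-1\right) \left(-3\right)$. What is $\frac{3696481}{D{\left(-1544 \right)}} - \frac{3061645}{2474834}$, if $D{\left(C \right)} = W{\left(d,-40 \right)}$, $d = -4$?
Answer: $\frac{9148167674219}{7424502} \approx 1.2322 \cdot 10^{6}$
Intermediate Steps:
$W{\left(S,j \right)} = 3$
$D{\left(C \right)} = 3$
$\frac{3696481}{D{\left(-1544 \right)}} - \frac{3061645}{2474834} = \frac{3696481}{3} - \frac{3061645}{2474834} = \frac{9148167674219}{7424502}$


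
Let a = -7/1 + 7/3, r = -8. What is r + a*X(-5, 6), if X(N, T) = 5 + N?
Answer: -8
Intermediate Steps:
a = -14/3 (a = -7*1 + 7*(1/3) = -7 + 7/3 = -14/3 ≈ -4.6667)
r + a*X(-5, 6) = -8 - 14*(5 - 5)/3 = -8 - 14/3*0 = -8 + 0 = -8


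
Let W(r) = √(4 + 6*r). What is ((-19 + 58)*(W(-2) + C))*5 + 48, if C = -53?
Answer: -10287 + 390*I*√2 ≈ -10287.0 + 551.54*I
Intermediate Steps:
((-19 + 58)*(W(-2) + C))*5 + 48 = ((-19 + 58)*(√(4 + 6*(-2)) - 53))*5 + 48 = (39*(√(4 - 12) - 53))*5 + 48 = (39*(√(-8) - 53))*5 + 48 = (39*(2*I*√2 - 53))*5 + 48 = (39*(-53 + 2*I*√2))*5 + 48 = (-2067 + 78*I*√2)*5 + 48 = (-10335 + 390*I*√2) + 48 = -10287 + 390*I*√2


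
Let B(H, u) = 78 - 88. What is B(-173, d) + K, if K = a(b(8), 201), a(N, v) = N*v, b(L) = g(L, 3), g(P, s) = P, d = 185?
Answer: 1598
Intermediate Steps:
B(H, u) = -10
b(L) = L
K = 1608 (K = 8*201 = 1608)
B(-173, d) + K = -10 + 1608 = 1598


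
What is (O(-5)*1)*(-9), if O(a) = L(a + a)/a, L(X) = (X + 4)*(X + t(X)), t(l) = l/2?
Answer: 162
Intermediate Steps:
t(l) = l/2 (t(l) = l*(½) = l/2)
L(X) = 3*X*(4 + X)/2 (L(X) = (X + 4)*(X + X/2) = (4 + X)*(3*X/2) = 3*X*(4 + X)/2)
O(a) = 12 + 6*a (O(a) = (3*(a + a)*(4 + (a + a))/2)/a = (3*(2*a)*(4 + 2*a)/2)/a = (3*a*(4 + 2*a))/a = 12 + 6*a)
(O(-5)*1)*(-9) = ((12 + 6*(-5))*1)*(-9) = ((12 - 30)*1)*(-9) = -18*1*(-9) = -18*(-9) = 162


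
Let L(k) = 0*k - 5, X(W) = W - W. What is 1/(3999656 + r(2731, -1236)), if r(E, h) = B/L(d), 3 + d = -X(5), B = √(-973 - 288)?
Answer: 99991400/399931202959661 + 5*I*√1261/399931202959661 ≈ 2.5002e-7 + 4.4396e-13*I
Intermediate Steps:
B = I*√1261 (B = √(-1261) = I*√1261 ≈ 35.511*I)
X(W) = 0
d = -3 (d = -3 - 1*0 = -3 + 0 = -3)
L(k) = -5 (L(k) = 0 - 5 = -5)
r(E, h) = -I*√1261/5 (r(E, h) = (I*√1261)/(-5) = (I*√1261)*(-⅕) = -I*√1261/5)
1/(3999656 + r(2731, -1236)) = 1/(3999656 - I*√1261/5)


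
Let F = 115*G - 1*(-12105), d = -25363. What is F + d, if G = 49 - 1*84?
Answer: -17283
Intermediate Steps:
G = -35 (G = 49 - 84 = -35)
F = 8080 (F = 115*(-35) - 1*(-12105) = -4025 + 12105 = 8080)
F + d = 8080 - 25363 = -17283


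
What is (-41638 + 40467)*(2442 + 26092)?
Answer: -33413314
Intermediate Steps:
(-41638 + 40467)*(2442 + 26092) = -1171*28534 = -33413314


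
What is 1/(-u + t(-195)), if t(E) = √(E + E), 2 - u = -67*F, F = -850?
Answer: 28474/1621537547 - I*√390/3243075094 ≈ 1.756e-5 - 6.0894e-9*I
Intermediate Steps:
u = -56948 (u = 2 - (-67)*(-850) = 2 - 1*56950 = 2 - 56950 = -56948)
t(E) = √2*√E (t(E) = √(2*E) = √2*√E)
1/(-u + t(-195)) = 1/(-1*(-56948) + √2*√(-195)) = 1/(56948 + √2*(I*√195)) = 1/(56948 + I*√390)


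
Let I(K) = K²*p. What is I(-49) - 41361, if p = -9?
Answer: -62970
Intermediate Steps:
I(K) = -9*K² (I(K) = K²*(-9) = -9*K²)
I(-49) - 41361 = -9*(-49)² - 41361 = -9*2401 - 41361 = -21609 - 41361 = -62970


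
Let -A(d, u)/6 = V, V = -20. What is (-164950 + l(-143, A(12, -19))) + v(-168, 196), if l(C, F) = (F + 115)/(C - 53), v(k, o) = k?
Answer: -32363363/196 ≈ -1.6512e+5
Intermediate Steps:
A(d, u) = 120 (A(d, u) = -6*(-20) = 120)
l(C, F) = (115 + F)/(-53 + C)
(-164950 + l(-143, A(12, -19))) + v(-168, 196) = (-164950 + (115 + 120)/(-53 - 143)) - 168 = (-164950 + 235/(-196)) - 168 = (-164950 - 1/196*235) - 168 = (-164950 - 235/196) - 168 = -32330435/196 - 168 = -32363363/196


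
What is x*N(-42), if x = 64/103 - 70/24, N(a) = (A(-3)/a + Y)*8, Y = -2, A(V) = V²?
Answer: 87947/2163 ≈ 40.660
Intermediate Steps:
N(a) = -16 + 72/a (N(a) = ((-3)²/a - 2)*8 = (9/a - 2)*8 = (-2 + 9/a)*8 = -16 + 72/a)
x = -2837/1236 (x = 64*(1/103) - 70*1/24 = 64/103 - 35/12 = -2837/1236 ≈ -2.2953)
x*N(-42) = -2837*(-16 + 72/(-42))/1236 = -2837*(-16 + 72*(-1/42))/1236 = -2837*(-16 - 12/7)/1236 = -2837/1236*(-124/7) = 87947/2163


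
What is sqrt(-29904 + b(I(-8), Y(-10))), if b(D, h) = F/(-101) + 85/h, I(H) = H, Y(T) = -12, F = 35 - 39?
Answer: I*sqrt(10984412055)/606 ≈ 172.95*I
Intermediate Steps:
F = -4
b(D, h) = 4/101 + 85/h (b(D, h) = -4/(-101) + 85/h = -4*(-1/101) + 85/h = 4/101 + 85/h)
sqrt(-29904 + b(I(-8), Y(-10))) = sqrt(-29904 + (4/101 + 85/(-12))) = sqrt(-29904 + (4/101 + 85*(-1/12))) = sqrt(-29904 + (4/101 - 85/12)) = sqrt(-29904 - 8537/1212) = sqrt(-36252185/1212) = I*sqrt(10984412055)/606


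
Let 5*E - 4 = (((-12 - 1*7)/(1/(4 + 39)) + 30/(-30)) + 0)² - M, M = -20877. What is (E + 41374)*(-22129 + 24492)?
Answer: 423863125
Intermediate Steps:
E = 138001 (E = ⅘ + ((((-12 - 1*7)/(1/(4 + 39)) + 30/(-30)) + 0)² - 1*(-20877))/5 = ⅘ + ((((-12 - 7)/(1/43) + 30*(-1/30)) + 0)² + 20877)/5 = ⅘ + (((-19/1/43 - 1) + 0)² + 20877)/5 = ⅘ + (((-19*43 - 1) + 0)² + 20877)/5 = ⅘ + (((-817 - 1) + 0)² + 20877)/5 = ⅘ + ((-818 + 0)² + 20877)/5 = ⅘ + ((-818)² + 20877)/5 = ⅘ + (669124 + 20877)/5 = ⅘ + (⅕)*690001 = ⅘ + 690001/5 = 138001)
(E + 41374)*(-22129 + 24492) = (138001 + 41374)*(-22129 + 24492) = 179375*2363 = 423863125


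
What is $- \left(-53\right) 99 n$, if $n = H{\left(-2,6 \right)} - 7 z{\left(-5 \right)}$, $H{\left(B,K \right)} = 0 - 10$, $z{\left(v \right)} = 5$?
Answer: $-236115$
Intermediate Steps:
$H{\left(B,K \right)} = -10$ ($H{\left(B,K \right)} = 0 - 10 = -10$)
$n = -45$ ($n = -10 - 35 = -45$)
$- \left(-53\right) 99 n = - \left(-53\right) 99 \left(-45\right) = - \left(-5247\right) \left(-45\right) = \left(-1\right) 236115 = -236115$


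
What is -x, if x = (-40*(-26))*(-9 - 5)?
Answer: 14560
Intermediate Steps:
x = -14560 (x = 1040*(-14) = -14560)
-x = -1*(-14560) = 14560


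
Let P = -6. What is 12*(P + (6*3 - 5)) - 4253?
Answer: -4169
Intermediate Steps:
12*(P + (6*3 - 5)) - 4253 = 12*(-6 + (6*3 - 5)) - 4253 = 12*(-6 + (18 - 5)) - 4253 = 12*(-6 + 13) - 4253 = 12*7 - 4253 = 84 - 4253 = -4169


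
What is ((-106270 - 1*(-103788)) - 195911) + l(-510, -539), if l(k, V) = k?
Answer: -198903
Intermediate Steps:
((-106270 - 1*(-103788)) - 195911) + l(-510, -539) = ((-106270 - 1*(-103788)) - 195911) - 510 = ((-106270 + 103788) - 195911) - 510 = (-2482 - 195911) - 510 = -198393 - 510 = -198903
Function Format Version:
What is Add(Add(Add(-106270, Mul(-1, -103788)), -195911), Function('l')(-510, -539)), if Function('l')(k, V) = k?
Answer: -198903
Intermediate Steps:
Add(Add(Add(-106270, Mul(-1, -103788)), -195911), Function('l')(-510, -539)) = Add(Add(Add(-106270, Mul(-1, -103788)), -195911), -510) = Add(Add(Add(-106270, 103788), -195911), -510) = Add(Add(-2482, -195911), -510) = Add(-198393, -510) = -198903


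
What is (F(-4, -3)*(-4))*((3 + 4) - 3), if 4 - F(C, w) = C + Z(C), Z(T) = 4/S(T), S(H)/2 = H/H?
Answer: -96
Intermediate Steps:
S(H) = 2 (S(H) = 2*(H/H) = 2*1 = 2)
Z(T) = 2 (Z(T) = 4/2 = 4*(1/2) = 2)
F(C, w) = 2 - C (F(C, w) = 4 - (C + 2) = 4 - (2 + C) = 4 + (-2 - C) = 2 - C)
(F(-4, -3)*(-4))*((3 + 4) - 3) = ((2 - 1*(-4))*(-4))*((3 + 4) - 3) = ((2 + 4)*(-4))*(7 - 3) = (6*(-4))*4 = -24*4 = -96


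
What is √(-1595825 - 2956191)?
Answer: 4*I*√284501 ≈ 2133.5*I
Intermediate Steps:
√(-1595825 - 2956191) = √(-4552016) = 4*I*√284501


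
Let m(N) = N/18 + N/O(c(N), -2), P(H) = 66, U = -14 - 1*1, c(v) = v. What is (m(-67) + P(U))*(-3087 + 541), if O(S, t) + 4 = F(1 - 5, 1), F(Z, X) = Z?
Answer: -6475751/36 ≈ -1.7988e+5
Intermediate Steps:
U = -15 (U = -14 - 1 = -15)
O(S, t) = -8 (O(S, t) = -4 + (1 - 5) = -4 - 4 = -8)
m(N) = -5*N/72 (m(N) = N/18 + N/(-8) = N*(1/18) + N*(-⅛) = N/18 - N/8 = -5*N/72)
(m(-67) + P(U))*(-3087 + 541) = (-5/72*(-67) + 66)*(-3087 + 541) = (335/72 + 66)*(-2546) = (5087/72)*(-2546) = -6475751/36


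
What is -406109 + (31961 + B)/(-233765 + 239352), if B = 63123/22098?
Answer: -16712710175011/41153842 ≈ -4.0610e+5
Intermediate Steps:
B = 21041/7366 (B = 63123*(1/22098) = 21041/7366 ≈ 2.8565)
-406109 + (31961 + B)/(-233765 + 239352) = -406109 + (31961 + 21041/7366)/(-233765 + 239352) = -406109 + (235445767/7366)/5587 = -406109 + (235445767/7366)*(1/5587) = -406109 + 235445767/41153842 = -16712710175011/41153842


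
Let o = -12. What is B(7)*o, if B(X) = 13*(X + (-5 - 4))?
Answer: 312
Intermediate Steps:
B(X) = -117 + 13*X (B(X) = 13*(X - 9) = 13*(-9 + X) = -117 + 13*X)
B(7)*o = (-117 + 13*7)*(-12) = (-117 + 91)*(-12) = -26*(-12) = 312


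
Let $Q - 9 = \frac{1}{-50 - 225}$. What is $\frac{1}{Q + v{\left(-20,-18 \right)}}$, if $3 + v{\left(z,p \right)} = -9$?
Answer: $- \frac{275}{826} \approx -0.33293$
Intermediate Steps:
$Q = \frac{2474}{275}$ ($Q = 9 + \frac{1}{-50 - 225} = 9 + \frac{1}{-275} = 9 - \frac{1}{275} = \frac{2474}{275} \approx 8.9964$)
$v{\left(z,p \right)} = -12$ ($v{\left(z,p \right)} = -3 - 9 = -12$)
$\frac{1}{Q + v{\left(-20,-18 \right)}} = \frac{1}{\frac{2474}{275} - 12} = \frac{1}{- \frac{826}{275}} = - \frac{275}{826}$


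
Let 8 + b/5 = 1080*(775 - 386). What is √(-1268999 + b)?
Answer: √831561 ≈ 911.90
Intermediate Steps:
b = 2100560 (b = -40 + 5*(1080*(775 - 386)) = -40 + 5*(1080*389) = -40 + 5*420120 = -40 + 2100600 = 2100560)
√(-1268999 + b) = √(-1268999 + 2100560) = √831561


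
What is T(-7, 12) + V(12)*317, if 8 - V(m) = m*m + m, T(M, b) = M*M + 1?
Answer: -46866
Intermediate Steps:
T(M, b) = 1 + M² (T(M, b) = M² + 1 = 1 + M²)
V(m) = 8 - m - m² (V(m) = 8 - (m*m + m) = 8 - (m² + m) = 8 - (m + m²) = 8 + (-m - m²) = 8 - m - m²)
T(-7, 12) + V(12)*317 = (1 + (-7)²) + (8 - 1*12 - 1*12²)*317 = (1 + 49) + (8 - 12 - 1*144)*317 = 50 + (8 - 12 - 144)*317 = 50 - 148*317 = 50 - 46916 = -46866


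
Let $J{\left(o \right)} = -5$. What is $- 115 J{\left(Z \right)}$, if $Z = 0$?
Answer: $575$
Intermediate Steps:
$- 115 J{\left(Z \right)} = \left(-115\right) \left(-5\right) = 575$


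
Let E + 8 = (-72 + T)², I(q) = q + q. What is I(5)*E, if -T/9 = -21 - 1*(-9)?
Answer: 12880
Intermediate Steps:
T = 108 (T = -9*(-21 - 1*(-9)) = -9*(-21 + 9) = -9*(-12) = 108)
I(q) = 2*q
E = 1288 (E = -8 + (-72 + 108)² = -8 + 36² = -8 + 1296 = 1288)
I(5)*E = (2*5)*1288 = 10*1288 = 12880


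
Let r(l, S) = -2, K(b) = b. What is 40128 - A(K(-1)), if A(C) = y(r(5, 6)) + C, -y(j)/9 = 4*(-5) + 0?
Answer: 39949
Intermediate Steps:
y(j) = 180 (y(j) = -9*(4*(-5) + 0) = -9*(-20 + 0) = -9*(-20) = 180)
A(C) = 180 + C
40128 - A(K(-1)) = 40128 - (180 - 1) = 40128 - 1*179 = 40128 - 179 = 39949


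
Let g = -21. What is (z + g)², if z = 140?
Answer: 14161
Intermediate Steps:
(z + g)² = (140 - 21)² = 119² = 14161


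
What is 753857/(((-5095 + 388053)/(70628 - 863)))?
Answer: 52592833605/382958 ≈ 1.3733e+5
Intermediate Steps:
753857/(((-5095 + 388053)/(70628 - 863))) = 753857/((382958/69765)) = 753857/((382958*(1/69765))) = 753857/(382958/69765) = 753857*(69765/382958) = 52592833605/382958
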